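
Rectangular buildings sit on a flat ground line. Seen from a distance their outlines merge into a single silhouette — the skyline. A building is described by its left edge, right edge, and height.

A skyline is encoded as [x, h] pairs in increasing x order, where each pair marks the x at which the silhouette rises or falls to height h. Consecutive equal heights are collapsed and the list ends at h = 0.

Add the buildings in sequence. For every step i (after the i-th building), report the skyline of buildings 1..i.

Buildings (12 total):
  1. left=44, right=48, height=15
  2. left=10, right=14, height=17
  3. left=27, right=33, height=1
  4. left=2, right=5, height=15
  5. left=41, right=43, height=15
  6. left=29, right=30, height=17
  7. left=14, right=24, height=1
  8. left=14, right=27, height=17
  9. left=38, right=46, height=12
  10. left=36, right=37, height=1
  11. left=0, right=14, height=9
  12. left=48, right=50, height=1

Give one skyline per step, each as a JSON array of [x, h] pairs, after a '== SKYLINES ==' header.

== SKYLINES ==
[[44,15],[48,0]]
[[10,17],[14,0],[44,15],[48,0]]
[[10,17],[14,0],[27,1],[33,0],[44,15],[48,0]]
[[2,15],[5,0],[10,17],[14,0],[27,1],[33,0],[44,15],[48,0]]
[[2,15],[5,0],[10,17],[14,0],[27,1],[33,0],[41,15],[43,0],[44,15],[48,0]]
[[2,15],[5,0],[10,17],[14,0],[27,1],[29,17],[30,1],[33,0],[41,15],[43,0],[44,15],[48,0]]
[[2,15],[5,0],[10,17],[14,1],[24,0],[27,1],[29,17],[30,1],[33,0],[41,15],[43,0],[44,15],[48,0]]
[[2,15],[5,0],[10,17],[27,1],[29,17],[30,1],[33,0],[41,15],[43,0],[44,15],[48,0]]
[[2,15],[5,0],[10,17],[27,1],[29,17],[30,1],[33,0],[38,12],[41,15],[43,12],[44,15],[48,0]]
[[2,15],[5,0],[10,17],[27,1],[29,17],[30,1],[33,0],[36,1],[37,0],[38,12],[41,15],[43,12],[44,15],[48,0]]
[[0,9],[2,15],[5,9],[10,17],[27,1],[29,17],[30,1],[33,0],[36,1],[37,0],[38,12],[41,15],[43,12],[44,15],[48,0]]
[[0,9],[2,15],[5,9],[10,17],[27,1],[29,17],[30,1],[33,0],[36,1],[37,0],[38,12],[41,15],[43,12],[44,15],[48,1],[50,0]]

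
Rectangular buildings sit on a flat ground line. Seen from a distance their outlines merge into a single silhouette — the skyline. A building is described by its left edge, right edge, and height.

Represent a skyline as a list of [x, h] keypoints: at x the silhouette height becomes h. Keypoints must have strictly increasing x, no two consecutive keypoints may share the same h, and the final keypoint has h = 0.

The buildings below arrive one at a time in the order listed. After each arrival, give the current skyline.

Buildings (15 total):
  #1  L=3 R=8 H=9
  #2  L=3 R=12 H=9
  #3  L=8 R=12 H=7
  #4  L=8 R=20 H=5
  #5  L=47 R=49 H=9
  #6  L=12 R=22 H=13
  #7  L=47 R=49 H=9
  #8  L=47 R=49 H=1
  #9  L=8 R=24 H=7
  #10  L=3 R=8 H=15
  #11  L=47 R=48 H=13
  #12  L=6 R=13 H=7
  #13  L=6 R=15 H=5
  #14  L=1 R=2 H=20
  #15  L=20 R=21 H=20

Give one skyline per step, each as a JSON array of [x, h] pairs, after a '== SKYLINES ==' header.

== SKYLINES ==
[[3,9],[8,0]]
[[3,9],[12,0]]
[[3,9],[12,0]]
[[3,9],[12,5],[20,0]]
[[3,9],[12,5],[20,0],[47,9],[49,0]]
[[3,9],[12,13],[22,0],[47,9],[49,0]]
[[3,9],[12,13],[22,0],[47,9],[49,0]]
[[3,9],[12,13],[22,0],[47,9],[49,0]]
[[3,9],[12,13],[22,7],[24,0],[47,9],[49,0]]
[[3,15],[8,9],[12,13],[22,7],[24,0],[47,9],[49,0]]
[[3,15],[8,9],[12,13],[22,7],[24,0],[47,13],[48,9],[49,0]]
[[3,15],[8,9],[12,13],[22,7],[24,0],[47,13],[48,9],[49,0]]
[[3,15],[8,9],[12,13],[22,7],[24,0],[47,13],[48,9],[49,0]]
[[1,20],[2,0],[3,15],[8,9],[12,13],[22,7],[24,0],[47,13],[48,9],[49,0]]
[[1,20],[2,0],[3,15],[8,9],[12,13],[20,20],[21,13],[22,7],[24,0],[47,13],[48,9],[49,0]]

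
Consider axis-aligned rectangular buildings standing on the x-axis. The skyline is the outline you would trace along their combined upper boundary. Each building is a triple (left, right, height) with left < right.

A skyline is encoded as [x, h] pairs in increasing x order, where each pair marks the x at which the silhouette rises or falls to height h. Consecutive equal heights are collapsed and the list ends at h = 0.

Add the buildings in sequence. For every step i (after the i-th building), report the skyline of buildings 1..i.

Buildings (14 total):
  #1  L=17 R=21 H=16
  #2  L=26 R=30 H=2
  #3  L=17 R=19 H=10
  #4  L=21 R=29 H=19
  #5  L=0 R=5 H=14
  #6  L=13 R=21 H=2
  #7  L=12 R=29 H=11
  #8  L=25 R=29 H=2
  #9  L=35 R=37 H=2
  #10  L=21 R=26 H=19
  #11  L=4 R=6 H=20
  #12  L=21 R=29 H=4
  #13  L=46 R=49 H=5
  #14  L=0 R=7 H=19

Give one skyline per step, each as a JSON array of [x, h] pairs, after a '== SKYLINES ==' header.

== SKYLINES ==
[[17,16],[21,0]]
[[17,16],[21,0],[26,2],[30,0]]
[[17,16],[21,0],[26,2],[30,0]]
[[17,16],[21,19],[29,2],[30,0]]
[[0,14],[5,0],[17,16],[21,19],[29,2],[30,0]]
[[0,14],[5,0],[13,2],[17,16],[21,19],[29,2],[30,0]]
[[0,14],[5,0],[12,11],[17,16],[21,19],[29,2],[30,0]]
[[0,14],[5,0],[12,11],[17,16],[21,19],[29,2],[30,0]]
[[0,14],[5,0],[12,11],[17,16],[21,19],[29,2],[30,0],[35,2],[37,0]]
[[0,14],[5,0],[12,11],[17,16],[21,19],[29,2],[30,0],[35,2],[37,0]]
[[0,14],[4,20],[6,0],[12,11],[17,16],[21,19],[29,2],[30,0],[35,2],[37,0]]
[[0,14],[4,20],[6,0],[12,11],[17,16],[21,19],[29,2],[30,0],[35,2],[37,0]]
[[0,14],[4,20],[6,0],[12,11],[17,16],[21,19],[29,2],[30,0],[35,2],[37,0],[46,5],[49,0]]
[[0,19],[4,20],[6,19],[7,0],[12,11],[17,16],[21,19],[29,2],[30,0],[35,2],[37,0],[46,5],[49,0]]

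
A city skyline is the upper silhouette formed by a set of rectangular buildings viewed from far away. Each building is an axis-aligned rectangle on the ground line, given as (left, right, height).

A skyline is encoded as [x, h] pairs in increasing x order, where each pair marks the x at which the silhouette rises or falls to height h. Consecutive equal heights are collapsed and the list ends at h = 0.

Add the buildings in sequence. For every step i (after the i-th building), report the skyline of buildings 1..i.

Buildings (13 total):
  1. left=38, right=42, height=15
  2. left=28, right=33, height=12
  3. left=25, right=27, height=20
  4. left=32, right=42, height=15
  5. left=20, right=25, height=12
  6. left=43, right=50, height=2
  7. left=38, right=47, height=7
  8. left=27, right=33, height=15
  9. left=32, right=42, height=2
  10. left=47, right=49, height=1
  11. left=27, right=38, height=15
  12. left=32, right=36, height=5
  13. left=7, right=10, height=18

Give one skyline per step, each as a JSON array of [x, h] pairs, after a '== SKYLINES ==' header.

== SKYLINES ==
[[38,15],[42,0]]
[[28,12],[33,0],[38,15],[42,0]]
[[25,20],[27,0],[28,12],[33,0],[38,15],[42,0]]
[[25,20],[27,0],[28,12],[32,15],[42,0]]
[[20,12],[25,20],[27,0],[28,12],[32,15],[42,0]]
[[20,12],[25,20],[27,0],[28,12],[32,15],[42,0],[43,2],[50,0]]
[[20,12],[25,20],[27,0],[28,12],[32,15],[42,7],[47,2],[50,0]]
[[20,12],[25,20],[27,15],[42,7],[47,2],[50,0]]
[[20,12],[25,20],[27,15],[42,7],[47,2],[50,0]]
[[20,12],[25,20],[27,15],[42,7],[47,2],[50,0]]
[[20,12],[25,20],[27,15],[42,7],[47,2],[50,0]]
[[20,12],[25,20],[27,15],[42,7],[47,2],[50,0]]
[[7,18],[10,0],[20,12],[25,20],[27,15],[42,7],[47,2],[50,0]]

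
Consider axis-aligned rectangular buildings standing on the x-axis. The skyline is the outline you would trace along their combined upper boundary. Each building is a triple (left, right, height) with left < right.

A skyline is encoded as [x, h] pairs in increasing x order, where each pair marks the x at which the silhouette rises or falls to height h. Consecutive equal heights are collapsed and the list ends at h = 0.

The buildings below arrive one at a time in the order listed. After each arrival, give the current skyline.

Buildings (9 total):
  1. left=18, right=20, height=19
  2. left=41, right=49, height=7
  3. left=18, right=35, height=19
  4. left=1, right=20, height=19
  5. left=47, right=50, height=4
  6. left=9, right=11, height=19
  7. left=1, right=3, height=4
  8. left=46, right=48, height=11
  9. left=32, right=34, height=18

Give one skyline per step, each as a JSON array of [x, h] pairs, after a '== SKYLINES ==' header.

== SKYLINES ==
[[18,19],[20,0]]
[[18,19],[20,0],[41,7],[49,0]]
[[18,19],[35,0],[41,7],[49,0]]
[[1,19],[35,0],[41,7],[49,0]]
[[1,19],[35,0],[41,7],[49,4],[50,0]]
[[1,19],[35,0],[41,7],[49,4],[50,0]]
[[1,19],[35,0],[41,7],[49,4],[50,0]]
[[1,19],[35,0],[41,7],[46,11],[48,7],[49,4],[50,0]]
[[1,19],[35,0],[41,7],[46,11],[48,7],[49,4],[50,0]]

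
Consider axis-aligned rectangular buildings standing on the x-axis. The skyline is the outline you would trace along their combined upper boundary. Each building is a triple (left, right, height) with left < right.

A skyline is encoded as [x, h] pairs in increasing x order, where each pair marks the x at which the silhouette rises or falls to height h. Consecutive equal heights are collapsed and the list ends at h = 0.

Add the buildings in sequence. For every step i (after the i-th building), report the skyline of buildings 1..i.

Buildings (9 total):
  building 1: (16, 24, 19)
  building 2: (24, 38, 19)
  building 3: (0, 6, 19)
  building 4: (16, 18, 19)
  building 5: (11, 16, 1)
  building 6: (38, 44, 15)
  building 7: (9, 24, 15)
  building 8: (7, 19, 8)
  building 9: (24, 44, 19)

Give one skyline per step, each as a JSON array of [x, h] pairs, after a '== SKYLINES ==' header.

== SKYLINES ==
[[16,19],[24,0]]
[[16,19],[38,0]]
[[0,19],[6,0],[16,19],[38,0]]
[[0,19],[6,0],[16,19],[38,0]]
[[0,19],[6,0],[11,1],[16,19],[38,0]]
[[0,19],[6,0],[11,1],[16,19],[38,15],[44,0]]
[[0,19],[6,0],[9,15],[16,19],[38,15],[44,0]]
[[0,19],[6,0],[7,8],[9,15],[16,19],[38,15],[44,0]]
[[0,19],[6,0],[7,8],[9,15],[16,19],[44,0]]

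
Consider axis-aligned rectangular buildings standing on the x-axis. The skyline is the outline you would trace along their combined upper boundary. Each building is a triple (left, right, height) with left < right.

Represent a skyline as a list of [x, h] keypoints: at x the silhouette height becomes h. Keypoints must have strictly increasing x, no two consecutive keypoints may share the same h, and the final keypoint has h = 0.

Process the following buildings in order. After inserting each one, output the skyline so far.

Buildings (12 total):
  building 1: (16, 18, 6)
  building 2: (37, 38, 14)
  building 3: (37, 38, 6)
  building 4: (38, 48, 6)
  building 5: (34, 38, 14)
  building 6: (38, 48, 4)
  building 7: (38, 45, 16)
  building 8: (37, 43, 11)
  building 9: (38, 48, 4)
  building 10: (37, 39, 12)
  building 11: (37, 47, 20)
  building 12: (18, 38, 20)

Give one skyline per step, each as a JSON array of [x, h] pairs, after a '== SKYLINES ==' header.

== SKYLINES ==
[[16,6],[18,0]]
[[16,6],[18,0],[37,14],[38,0]]
[[16,6],[18,0],[37,14],[38,0]]
[[16,6],[18,0],[37,14],[38,6],[48,0]]
[[16,6],[18,0],[34,14],[38,6],[48,0]]
[[16,6],[18,0],[34,14],[38,6],[48,0]]
[[16,6],[18,0],[34,14],[38,16],[45,6],[48,0]]
[[16,6],[18,0],[34,14],[38,16],[45,6],[48,0]]
[[16,6],[18,0],[34,14],[38,16],[45,6],[48,0]]
[[16,6],[18,0],[34,14],[38,16],[45,6],[48,0]]
[[16,6],[18,0],[34,14],[37,20],[47,6],[48,0]]
[[16,6],[18,20],[47,6],[48,0]]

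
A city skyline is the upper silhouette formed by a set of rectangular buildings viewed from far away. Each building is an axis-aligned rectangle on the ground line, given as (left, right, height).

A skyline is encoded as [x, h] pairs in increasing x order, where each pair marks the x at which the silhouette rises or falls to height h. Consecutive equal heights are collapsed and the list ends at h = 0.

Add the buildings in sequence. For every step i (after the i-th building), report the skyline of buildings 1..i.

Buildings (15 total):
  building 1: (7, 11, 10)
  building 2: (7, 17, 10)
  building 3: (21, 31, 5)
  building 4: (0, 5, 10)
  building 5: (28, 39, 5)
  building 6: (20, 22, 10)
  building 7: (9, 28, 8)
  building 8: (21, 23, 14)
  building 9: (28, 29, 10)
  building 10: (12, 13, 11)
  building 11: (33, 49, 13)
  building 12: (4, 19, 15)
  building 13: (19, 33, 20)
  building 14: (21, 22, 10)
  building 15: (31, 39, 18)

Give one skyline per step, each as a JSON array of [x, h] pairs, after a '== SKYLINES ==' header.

== SKYLINES ==
[[7,10],[11,0]]
[[7,10],[17,0]]
[[7,10],[17,0],[21,5],[31,0]]
[[0,10],[5,0],[7,10],[17,0],[21,5],[31,0]]
[[0,10],[5,0],[7,10],[17,0],[21,5],[39,0]]
[[0,10],[5,0],[7,10],[17,0],[20,10],[22,5],[39,0]]
[[0,10],[5,0],[7,10],[17,8],[20,10],[22,8],[28,5],[39,0]]
[[0,10],[5,0],[7,10],[17,8],[20,10],[21,14],[23,8],[28,5],[39,0]]
[[0,10],[5,0],[7,10],[17,8],[20,10],[21,14],[23,8],[28,10],[29,5],[39,0]]
[[0,10],[5,0],[7,10],[12,11],[13,10],[17,8],[20,10],[21,14],[23,8],[28,10],[29,5],[39,0]]
[[0,10],[5,0],[7,10],[12,11],[13,10],[17,8],[20,10],[21,14],[23,8],[28,10],[29,5],[33,13],[49,0]]
[[0,10],[4,15],[19,8],[20,10],[21,14],[23,8],[28,10],[29,5],[33,13],[49,0]]
[[0,10],[4,15],[19,20],[33,13],[49,0]]
[[0,10],[4,15],[19,20],[33,13],[49,0]]
[[0,10],[4,15],[19,20],[33,18],[39,13],[49,0]]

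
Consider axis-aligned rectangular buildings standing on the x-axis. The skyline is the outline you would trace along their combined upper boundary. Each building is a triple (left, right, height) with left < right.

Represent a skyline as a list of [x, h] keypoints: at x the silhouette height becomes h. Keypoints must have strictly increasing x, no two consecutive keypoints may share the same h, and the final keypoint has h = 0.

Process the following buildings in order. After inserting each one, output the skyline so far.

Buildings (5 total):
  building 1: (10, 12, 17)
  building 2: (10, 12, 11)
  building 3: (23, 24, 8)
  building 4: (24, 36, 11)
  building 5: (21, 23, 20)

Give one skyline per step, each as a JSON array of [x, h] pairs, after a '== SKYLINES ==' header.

== SKYLINES ==
[[10,17],[12,0]]
[[10,17],[12,0]]
[[10,17],[12,0],[23,8],[24,0]]
[[10,17],[12,0],[23,8],[24,11],[36,0]]
[[10,17],[12,0],[21,20],[23,8],[24,11],[36,0]]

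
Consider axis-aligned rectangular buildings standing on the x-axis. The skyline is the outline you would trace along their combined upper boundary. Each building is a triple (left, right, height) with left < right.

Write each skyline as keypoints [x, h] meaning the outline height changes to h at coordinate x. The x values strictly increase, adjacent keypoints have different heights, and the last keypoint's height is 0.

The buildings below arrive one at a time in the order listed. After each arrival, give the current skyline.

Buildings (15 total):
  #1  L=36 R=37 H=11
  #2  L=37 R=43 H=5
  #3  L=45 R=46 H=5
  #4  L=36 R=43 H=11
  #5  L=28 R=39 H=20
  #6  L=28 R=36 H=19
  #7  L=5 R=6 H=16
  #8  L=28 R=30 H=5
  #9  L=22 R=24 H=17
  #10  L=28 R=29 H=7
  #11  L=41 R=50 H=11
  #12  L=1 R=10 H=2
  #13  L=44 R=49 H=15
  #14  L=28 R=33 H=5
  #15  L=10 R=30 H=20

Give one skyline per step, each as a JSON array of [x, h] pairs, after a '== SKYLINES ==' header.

== SKYLINES ==
[[36,11],[37,0]]
[[36,11],[37,5],[43,0]]
[[36,11],[37,5],[43,0],[45,5],[46,0]]
[[36,11],[43,0],[45,5],[46,0]]
[[28,20],[39,11],[43,0],[45,5],[46,0]]
[[28,20],[39,11],[43,0],[45,5],[46,0]]
[[5,16],[6,0],[28,20],[39,11],[43,0],[45,5],[46,0]]
[[5,16],[6,0],[28,20],[39,11],[43,0],[45,5],[46,0]]
[[5,16],[6,0],[22,17],[24,0],[28,20],[39,11],[43,0],[45,5],[46,0]]
[[5,16],[6,0],[22,17],[24,0],[28,20],[39,11],[43,0],[45,5],[46,0]]
[[5,16],[6,0],[22,17],[24,0],[28,20],[39,11],[50,0]]
[[1,2],[5,16],[6,2],[10,0],[22,17],[24,0],[28,20],[39,11],[50,0]]
[[1,2],[5,16],[6,2],[10,0],[22,17],[24,0],[28,20],[39,11],[44,15],[49,11],[50,0]]
[[1,2],[5,16],[6,2],[10,0],[22,17],[24,0],[28,20],[39,11],[44,15],[49,11],[50,0]]
[[1,2],[5,16],[6,2],[10,20],[39,11],[44,15],[49,11],[50,0]]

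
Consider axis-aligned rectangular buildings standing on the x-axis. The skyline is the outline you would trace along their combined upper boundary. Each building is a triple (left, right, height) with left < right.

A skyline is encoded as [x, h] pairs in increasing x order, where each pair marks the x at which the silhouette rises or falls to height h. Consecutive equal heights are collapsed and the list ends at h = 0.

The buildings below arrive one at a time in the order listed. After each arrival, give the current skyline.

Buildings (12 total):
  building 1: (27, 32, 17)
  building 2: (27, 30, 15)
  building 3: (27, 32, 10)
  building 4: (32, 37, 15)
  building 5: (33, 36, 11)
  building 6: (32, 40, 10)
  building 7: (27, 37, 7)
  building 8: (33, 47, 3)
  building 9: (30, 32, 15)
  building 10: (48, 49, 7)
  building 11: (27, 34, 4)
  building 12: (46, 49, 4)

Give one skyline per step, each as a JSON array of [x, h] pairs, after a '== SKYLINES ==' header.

== SKYLINES ==
[[27,17],[32,0]]
[[27,17],[32,0]]
[[27,17],[32,0]]
[[27,17],[32,15],[37,0]]
[[27,17],[32,15],[37,0]]
[[27,17],[32,15],[37,10],[40,0]]
[[27,17],[32,15],[37,10],[40,0]]
[[27,17],[32,15],[37,10],[40,3],[47,0]]
[[27,17],[32,15],[37,10],[40,3],[47,0]]
[[27,17],[32,15],[37,10],[40,3],[47,0],[48,7],[49,0]]
[[27,17],[32,15],[37,10],[40,3],[47,0],[48,7],[49,0]]
[[27,17],[32,15],[37,10],[40,3],[46,4],[48,7],[49,0]]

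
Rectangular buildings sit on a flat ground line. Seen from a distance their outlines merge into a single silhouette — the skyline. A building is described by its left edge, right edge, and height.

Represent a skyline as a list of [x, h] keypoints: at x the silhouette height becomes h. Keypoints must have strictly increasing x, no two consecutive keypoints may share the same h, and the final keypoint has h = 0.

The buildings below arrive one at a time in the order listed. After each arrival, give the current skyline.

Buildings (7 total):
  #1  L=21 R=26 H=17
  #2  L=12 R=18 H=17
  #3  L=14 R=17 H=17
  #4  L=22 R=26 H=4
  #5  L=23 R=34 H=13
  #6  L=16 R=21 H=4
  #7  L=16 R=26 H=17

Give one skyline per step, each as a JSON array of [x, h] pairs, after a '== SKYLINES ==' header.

== SKYLINES ==
[[21,17],[26,0]]
[[12,17],[18,0],[21,17],[26,0]]
[[12,17],[18,0],[21,17],[26,0]]
[[12,17],[18,0],[21,17],[26,0]]
[[12,17],[18,0],[21,17],[26,13],[34,0]]
[[12,17],[18,4],[21,17],[26,13],[34,0]]
[[12,17],[26,13],[34,0]]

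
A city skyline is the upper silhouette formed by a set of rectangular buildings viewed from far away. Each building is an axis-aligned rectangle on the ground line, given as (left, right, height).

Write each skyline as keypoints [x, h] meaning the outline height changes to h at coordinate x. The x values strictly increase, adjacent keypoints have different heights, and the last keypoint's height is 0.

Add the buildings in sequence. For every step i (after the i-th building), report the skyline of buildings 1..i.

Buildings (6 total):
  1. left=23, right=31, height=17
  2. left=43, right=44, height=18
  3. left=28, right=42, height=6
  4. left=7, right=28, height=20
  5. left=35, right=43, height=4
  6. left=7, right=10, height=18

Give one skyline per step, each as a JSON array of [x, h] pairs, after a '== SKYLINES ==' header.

== SKYLINES ==
[[23,17],[31,0]]
[[23,17],[31,0],[43,18],[44,0]]
[[23,17],[31,6],[42,0],[43,18],[44,0]]
[[7,20],[28,17],[31,6],[42,0],[43,18],[44,0]]
[[7,20],[28,17],[31,6],[42,4],[43,18],[44,0]]
[[7,20],[28,17],[31,6],[42,4],[43,18],[44,0]]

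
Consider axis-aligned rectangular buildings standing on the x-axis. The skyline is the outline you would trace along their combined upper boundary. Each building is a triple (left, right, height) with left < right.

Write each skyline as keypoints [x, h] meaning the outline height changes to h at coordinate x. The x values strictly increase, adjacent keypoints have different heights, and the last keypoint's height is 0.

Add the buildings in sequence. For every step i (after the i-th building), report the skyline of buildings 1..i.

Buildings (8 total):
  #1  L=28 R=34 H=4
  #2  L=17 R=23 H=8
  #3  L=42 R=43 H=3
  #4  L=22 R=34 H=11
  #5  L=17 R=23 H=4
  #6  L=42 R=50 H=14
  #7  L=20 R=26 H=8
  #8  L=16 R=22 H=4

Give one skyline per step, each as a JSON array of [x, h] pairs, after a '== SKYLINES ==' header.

== SKYLINES ==
[[28,4],[34,0]]
[[17,8],[23,0],[28,4],[34,0]]
[[17,8],[23,0],[28,4],[34,0],[42,3],[43,0]]
[[17,8],[22,11],[34,0],[42,3],[43,0]]
[[17,8],[22,11],[34,0],[42,3],[43,0]]
[[17,8],[22,11],[34,0],[42,14],[50,0]]
[[17,8],[22,11],[34,0],[42,14],[50,0]]
[[16,4],[17,8],[22,11],[34,0],[42,14],[50,0]]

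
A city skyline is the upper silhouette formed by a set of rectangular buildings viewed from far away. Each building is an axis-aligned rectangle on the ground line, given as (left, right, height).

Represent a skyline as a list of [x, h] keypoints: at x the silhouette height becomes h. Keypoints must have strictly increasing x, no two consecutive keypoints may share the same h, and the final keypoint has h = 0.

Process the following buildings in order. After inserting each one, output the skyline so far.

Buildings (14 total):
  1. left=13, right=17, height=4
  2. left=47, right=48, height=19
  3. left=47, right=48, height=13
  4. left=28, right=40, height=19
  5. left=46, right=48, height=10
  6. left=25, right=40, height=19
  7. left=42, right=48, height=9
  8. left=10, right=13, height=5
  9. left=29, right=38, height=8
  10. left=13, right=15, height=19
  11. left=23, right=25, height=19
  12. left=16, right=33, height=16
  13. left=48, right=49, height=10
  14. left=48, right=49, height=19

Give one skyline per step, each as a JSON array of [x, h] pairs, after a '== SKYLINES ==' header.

== SKYLINES ==
[[13,4],[17,0]]
[[13,4],[17,0],[47,19],[48,0]]
[[13,4],[17,0],[47,19],[48,0]]
[[13,4],[17,0],[28,19],[40,0],[47,19],[48,0]]
[[13,4],[17,0],[28,19],[40,0],[46,10],[47,19],[48,0]]
[[13,4],[17,0],[25,19],[40,0],[46,10],[47,19],[48,0]]
[[13,4],[17,0],[25,19],[40,0],[42,9],[46,10],[47,19],[48,0]]
[[10,5],[13,4],[17,0],[25,19],[40,0],[42,9],[46,10],[47,19],[48,0]]
[[10,5],[13,4],[17,0],[25,19],[40,0],[42,9],[46,10],[47,19],[48,0]]
[[10,5],[13,19],[15,4],[17,0],[25,19],[40,0],[42,9],[46,10],[47,19],[48,0]]
[[10,5],[13,19],[15,4],[17,0],[23,19],[40,0],[42,9],[46,10],[47,19],[48,0]]
[[10,5],[13,19],[15,4],[16,16],[23,19],[40,0],[42,9],[46,10],[47,19],[48,0]]
[[10,5],[13,19],[15,4],[16,16],[23,19],[40,0],[42,9],[46,10],[47,19],[48,10],[49,0]]
[[10,5],[13,19],[15,4],[16,16],[23,19],[40,0],[42,9],[46,10],[47,19],[49,0]]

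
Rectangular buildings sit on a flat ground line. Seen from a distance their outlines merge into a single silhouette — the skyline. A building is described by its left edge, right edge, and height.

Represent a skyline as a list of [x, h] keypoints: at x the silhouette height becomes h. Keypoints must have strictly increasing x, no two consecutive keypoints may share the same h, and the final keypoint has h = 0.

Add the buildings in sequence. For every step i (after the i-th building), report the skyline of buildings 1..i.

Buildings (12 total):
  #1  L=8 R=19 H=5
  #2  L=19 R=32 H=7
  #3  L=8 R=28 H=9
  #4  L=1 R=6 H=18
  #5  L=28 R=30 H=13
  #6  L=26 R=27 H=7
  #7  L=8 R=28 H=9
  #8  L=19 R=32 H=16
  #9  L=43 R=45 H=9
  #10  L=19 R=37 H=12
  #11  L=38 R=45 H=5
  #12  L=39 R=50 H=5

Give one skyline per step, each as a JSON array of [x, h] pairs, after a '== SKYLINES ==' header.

== SKYLINES ==
[[8,5],[19,0]]
[[8,5],[19,7],[32,0]]
[[8,9],[28,7],[32,0]]
[[1,18],[6,0],[8,9],[28,7],[32,0]]
[[1,18],[6,0],[8,9],[28,13],[30,7],[32,0]]
[[1,18],[6,0],[8,9],[28,13],[30,7],[32,0]]
[[1,18],[6,0],[8,9],[28,13],[30,7],[32,0]]
[[1,18],[6,0],[8,9],[19,16],[32,0]]
[[1,18],[6,0],[8,9],[19,16],[32,0],[43,9],[45,0]]
[[1,18],[6,0],[8,9],[19,16],[32,12],[37,0],[43,9],[45,0]]
[[1,18],[6,0],[8,9],[19,16],[32,12],[37,0],[38,5],[43,9],[45,0]]
[[1,18],[6,0],[8,9],[19,16],[32,12],[37,0],[38,5],[43,9],[45,5],[50,0]]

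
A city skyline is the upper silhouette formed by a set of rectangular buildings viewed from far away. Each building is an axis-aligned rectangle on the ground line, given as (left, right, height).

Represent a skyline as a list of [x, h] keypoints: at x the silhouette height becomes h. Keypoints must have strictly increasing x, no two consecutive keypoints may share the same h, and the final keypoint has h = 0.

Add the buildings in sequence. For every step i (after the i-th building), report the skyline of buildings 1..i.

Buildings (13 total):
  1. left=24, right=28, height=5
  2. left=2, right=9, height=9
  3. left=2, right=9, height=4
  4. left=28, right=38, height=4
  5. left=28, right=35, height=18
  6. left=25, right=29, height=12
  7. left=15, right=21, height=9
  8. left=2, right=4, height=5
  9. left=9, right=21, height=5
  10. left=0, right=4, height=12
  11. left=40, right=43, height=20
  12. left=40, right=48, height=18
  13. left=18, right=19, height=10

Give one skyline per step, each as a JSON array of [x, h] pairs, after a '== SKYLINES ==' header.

== SKYLINES ==
[[24,5],[28,0]]
[[2,9],[9,0],[24,5],[28,0]]
[[2,9],[9,0],[24,5],[28,0]]
[[2,9],[9,0],[24,5],[28,4],[38,0]]
[[2,9],[9,0],[24,5],[28,18],[35,4],[38,0]]
[[2,9],[9,0],[24,5],[25,12],[28,18],[35,4],[38,0]]
[[2,9],[9,0],[15,9],[21,0],[24,5],[25,12],[28,18],[35,4],[38,0]]
[[2,9],[9,0],[15,9],[21,0],[24,5],[25,12],[28,18],[35,4],[38,0]]
[[2,9],[9,5],[15,9],[21,0],[24,5],[25,12],[28,18],[35,4],[38,0]]
[[0,12],[4,9],[9,5],[15,9],[21,0],[24,5],[25,12],[28,18],[35,4],[38,0]]
[[0,12],[4,9],[9,5],[15,9],[21,0],[24,5],[25,12],[28,18],[35,4],[38,0],[40,20],[43,0]]
[[0,12],[4,9],[9,5],[15,9],[21,0],[24,5],[25,12],[28,18],[35,4],[38,0],[40,20],[43,18],[48,0]]
[[0,12],[4,9],[9,5],[15,9],[18,10],[19,9],[21,0],[24,5],[25,12],[28,18],[35,4],[38,0],[40,20],[43,18],[48,0]]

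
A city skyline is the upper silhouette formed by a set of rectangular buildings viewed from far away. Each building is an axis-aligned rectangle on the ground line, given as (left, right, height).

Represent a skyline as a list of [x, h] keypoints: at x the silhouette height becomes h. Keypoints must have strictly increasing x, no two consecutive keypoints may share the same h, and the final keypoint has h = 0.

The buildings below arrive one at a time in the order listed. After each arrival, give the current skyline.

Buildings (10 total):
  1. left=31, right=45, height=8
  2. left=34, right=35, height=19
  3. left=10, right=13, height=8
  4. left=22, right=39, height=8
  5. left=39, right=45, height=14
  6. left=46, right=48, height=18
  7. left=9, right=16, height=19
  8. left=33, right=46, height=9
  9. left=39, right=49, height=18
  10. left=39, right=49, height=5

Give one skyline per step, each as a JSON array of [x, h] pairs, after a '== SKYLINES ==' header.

== SKYLINES ==
[[31,8],[45,0]]
[[31,8],[34,19],[35,8],[45,0]]
[[10,8],[13,0],[31,8],[34,19],[35,8],[45,0]]
[[10,8],[13,0],[22,8],[34,19],[35,8],[45,0]]
[[10,8],[13,0],[22,8],[34,19],[35,8],[39,14],[45,0]]
[[10,8],[13,0],[22,8],[34,19],[35,8],[39,14],[45,0],[46,18],[48,0]]
[[9,19],[16,0],[22,8],[34,19],[35,8],[39,14],[45,0],[46,18],[48,0]]
[[9,19],[16,0],[22,8],[33,9],[34,19],[35,9],[39,14],[45,9],[46,18],[48,0]]
[[9,19],[16,0],[22,8],[33,9],[34,19],[35,9],[39,18],[49,0]]
[[9,19],[16,0],[22,8],[33,9],[34,19],[35,9],[39,18],[49,0]]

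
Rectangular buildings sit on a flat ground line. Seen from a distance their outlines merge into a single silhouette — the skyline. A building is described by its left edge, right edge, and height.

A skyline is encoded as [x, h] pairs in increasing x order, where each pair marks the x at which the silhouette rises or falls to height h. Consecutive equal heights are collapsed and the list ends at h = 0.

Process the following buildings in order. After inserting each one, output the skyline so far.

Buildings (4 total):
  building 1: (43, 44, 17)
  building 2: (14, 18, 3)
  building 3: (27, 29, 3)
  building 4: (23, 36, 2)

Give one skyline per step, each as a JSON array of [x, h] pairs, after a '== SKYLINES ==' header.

== SKYLINES ==
[[43,17],[44,0]]
[[14,3],[18,0],[43,17],[44,0]]
[[14,3],[18,0],[27,3],[29,0],[43,17],[44,0]]
[[14,3],[18,0],[23,2],[27,3],[29,2],[36,0],[43,17],[44,0]]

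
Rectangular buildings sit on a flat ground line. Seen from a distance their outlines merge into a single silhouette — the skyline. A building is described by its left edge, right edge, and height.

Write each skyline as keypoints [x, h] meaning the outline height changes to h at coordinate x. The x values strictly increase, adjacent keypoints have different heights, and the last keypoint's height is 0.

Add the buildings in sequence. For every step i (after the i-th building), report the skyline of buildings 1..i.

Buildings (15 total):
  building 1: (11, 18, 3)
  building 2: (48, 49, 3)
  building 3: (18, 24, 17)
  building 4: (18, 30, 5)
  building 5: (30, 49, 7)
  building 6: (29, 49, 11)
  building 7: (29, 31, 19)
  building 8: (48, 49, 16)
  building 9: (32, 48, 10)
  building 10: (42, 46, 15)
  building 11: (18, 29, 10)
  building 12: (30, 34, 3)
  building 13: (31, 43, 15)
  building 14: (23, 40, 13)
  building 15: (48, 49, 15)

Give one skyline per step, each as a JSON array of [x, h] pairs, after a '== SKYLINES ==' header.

== SKYLINES ==
[[11,3],[18,0]]
[[11,3],[18,0],[48,3],[49,0]]
[[11,3],[18,17],[24,0],[48,3],[49,0]]
[[11,3],[18,17],[24,5],[30,0],[48,3],[49,0]]
[[11,3],[18,17],[24,5],[30,7],[49,0]]
[[11,3],[18,17],[24,5],[29,11],[49,0]]
[[11,3],[18,17],[24,5],[29,19],[31,11],[49,0]]
[[11,3],[18,17],[24,5],[29,19],[31,11],[48,16],[49,0]]
[[11,3],[18,17],[24,5],[29,19],[31,11],[48,16],[49,0]]
[[11,3],[18,17],[24,5],[29,19],[31,11],[42,15],[46,11],[48,16],[49,0]]
[[11,3],[18,17],[24,10],[29,19],[31,11],[42,15],[46,11],[48,16],[49,0]]
[[11,3],[18,17],[24,10],[29,19],[31,11],[42,15],[46,11],[48,16],[49,0]]
[[11,3],[18,17],[24,10],[29,19],[31,15],[46,11],[48,16],[49,0]]
[[11,3],[18,17],[24,13],[29,19],[31,15],[46,11],[48,16],[49,0]]
[[11,3],[18,17],[24,13],[29,19],[31,15],[46,11],[48,16],[49,0]]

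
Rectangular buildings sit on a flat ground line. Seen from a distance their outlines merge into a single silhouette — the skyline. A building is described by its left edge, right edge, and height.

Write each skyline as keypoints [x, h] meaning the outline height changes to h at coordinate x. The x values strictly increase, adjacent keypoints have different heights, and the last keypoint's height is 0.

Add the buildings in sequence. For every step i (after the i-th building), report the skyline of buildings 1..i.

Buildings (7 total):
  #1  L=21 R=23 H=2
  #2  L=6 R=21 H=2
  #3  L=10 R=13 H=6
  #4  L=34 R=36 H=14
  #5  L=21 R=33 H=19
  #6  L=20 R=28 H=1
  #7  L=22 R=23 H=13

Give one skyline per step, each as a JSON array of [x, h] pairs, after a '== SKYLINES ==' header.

== SKYLINES ==
[[21,2],[23,0]]
[[6,2],[23,0]]
[[6,2],[10,6],[13,2],[23,0]]
[[6,2],[10,6],[13,2],[23,0],[34,14],[36,0]]
[[6,2],[10,6],[13,2],[21,19],[33,0],[34,14],[36,0]]
[[6,2],[10,6],[13,2],[21,19],[33,0],[34,14],[36,0]]
[[6,2],[10,6],[13,2],[21,19],[33,0],[34,14],[36,0]]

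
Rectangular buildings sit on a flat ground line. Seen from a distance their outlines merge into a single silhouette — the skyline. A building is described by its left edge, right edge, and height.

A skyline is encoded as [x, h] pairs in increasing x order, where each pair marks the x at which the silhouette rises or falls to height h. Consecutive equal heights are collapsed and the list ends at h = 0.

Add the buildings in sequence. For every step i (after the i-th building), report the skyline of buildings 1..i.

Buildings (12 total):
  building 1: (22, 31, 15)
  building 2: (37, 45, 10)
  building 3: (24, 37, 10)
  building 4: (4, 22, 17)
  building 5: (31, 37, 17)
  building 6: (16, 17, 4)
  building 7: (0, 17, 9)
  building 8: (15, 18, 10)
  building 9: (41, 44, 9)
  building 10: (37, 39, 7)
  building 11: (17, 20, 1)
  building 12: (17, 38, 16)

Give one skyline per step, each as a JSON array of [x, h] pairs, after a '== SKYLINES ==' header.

== SKYLINES ==
[[22,15],[31,0]]
[[22,15],[31,0],[37,10],[45,0]]
[[22,15],[31,10],[45,0]]
[[4,17],[22,15],[31,10],[45,0]]
[[4,17],[22,15],[31,17],[37,10],[45,0]]
[[4,17],[22,15],[31,17],[37,10],[45,0]]
[[0,9],[4,17],[22,15],[31,17],[37,10],[45,0]]
[[0,9],[4,17],[22,15],[31,17],[37,10],[45,0]]
[[0,9],[4,17],[22,15],[31,17],[37,10],[45,0]]
[[0,9],[4,17],[22,15],[31,17],[37,10],[45,0]]
[[0,9],[4,17],[22,15],[31,17],[37,10],[45,0]]
[[0,9],[4,17],[22,16],[31,17],[37,16],[38,10],[45,0]]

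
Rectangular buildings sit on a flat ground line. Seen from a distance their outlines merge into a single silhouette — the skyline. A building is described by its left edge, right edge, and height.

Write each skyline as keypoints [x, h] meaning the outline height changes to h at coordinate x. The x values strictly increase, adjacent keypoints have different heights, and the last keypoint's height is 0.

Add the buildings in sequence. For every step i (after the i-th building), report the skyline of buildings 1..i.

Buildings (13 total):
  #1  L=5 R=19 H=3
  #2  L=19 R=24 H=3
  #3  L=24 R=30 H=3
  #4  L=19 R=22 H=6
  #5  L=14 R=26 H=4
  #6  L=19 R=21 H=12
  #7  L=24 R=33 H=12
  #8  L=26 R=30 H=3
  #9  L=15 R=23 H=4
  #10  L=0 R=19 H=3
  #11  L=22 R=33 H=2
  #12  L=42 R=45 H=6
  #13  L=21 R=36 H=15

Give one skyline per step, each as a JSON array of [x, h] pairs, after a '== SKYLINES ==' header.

== SKYLINES ==
[[5,3],[19,0]]
[[5,3],[24,0]]
[[5,3],[30,0]]
[[5,3],[19,6],[22,3],[30,0]]
[[5,3],[14,4],[19,6],[22,4],[26,3],[30,0]]
[[5,3],[14,4],[19,12],[21,6],[22,4],[26,3],[30,0]]
[[5,3],[14,4],[19,12],[21,6],[22,4],[24,12],[33,0]]
[[5,3],[14,4],[19,12],[21,6],[22,4],[24,12],[33,0]]
[[5,3],[14,4],[19,12],[21,6],[22,4],[24,12],[33,0]]
[[0,3],[14,4],[19,12],[21,6],[22,4],[24,12],[33,0]]
[[0,3],[14,4],[19,12],[21,6],[22,4],[24,12],[33,0]]
[[0,3],[14,4],[19,12],[21,6],[22,4],[24,12],[33,0],[42,6],[45,0]]
[[0,3],[14,4],[19,12],[21,15],[36,0],[42,6],[45,0]]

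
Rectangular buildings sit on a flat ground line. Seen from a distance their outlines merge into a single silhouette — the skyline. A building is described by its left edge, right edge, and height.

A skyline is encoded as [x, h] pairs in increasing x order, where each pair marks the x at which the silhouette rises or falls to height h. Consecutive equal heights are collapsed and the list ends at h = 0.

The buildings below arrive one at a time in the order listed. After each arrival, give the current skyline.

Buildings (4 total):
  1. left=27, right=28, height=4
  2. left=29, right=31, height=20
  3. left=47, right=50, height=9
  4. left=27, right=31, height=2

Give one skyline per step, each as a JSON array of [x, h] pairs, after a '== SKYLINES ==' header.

== SKYLINES ==
[[27,4],[28,0]]
[[27,4],[28,0],[29,20],[31,0]]
[[27,4],[28,0],[29,20],[31,0],[47,9],[50,0]]
[[27,4],[28,2],[29,20],[31,0],[47,9],[50,0]]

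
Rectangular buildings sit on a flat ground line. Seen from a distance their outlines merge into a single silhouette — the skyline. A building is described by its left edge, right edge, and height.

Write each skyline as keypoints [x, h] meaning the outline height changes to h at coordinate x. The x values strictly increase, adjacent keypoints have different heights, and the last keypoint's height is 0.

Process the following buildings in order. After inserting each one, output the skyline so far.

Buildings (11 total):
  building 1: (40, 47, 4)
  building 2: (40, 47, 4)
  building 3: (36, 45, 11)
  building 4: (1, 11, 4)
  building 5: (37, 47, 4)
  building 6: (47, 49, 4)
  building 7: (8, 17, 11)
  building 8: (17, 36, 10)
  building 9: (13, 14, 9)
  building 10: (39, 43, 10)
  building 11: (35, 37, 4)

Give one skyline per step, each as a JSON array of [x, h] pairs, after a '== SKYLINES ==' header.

== SKYLINES ==
[[40,4],[47,0]]
[[40,4],[47,0]]
[[36,11],[45,4],[47,0]]
[[1,4],[11,0],[36,11],[45,4],[47,0]]
[[1,4],[11,0],[36,11],[45,4],[47,0]]
[[1,4],[11,0],[36,11],[45,4],[49,0]]
[[1,4],[8,11],[17,0],[36,11],[45,4],[49,0]]
[[1,4],[8,11],[17,10],[36,11],[45,4],[49,0]]
[[1,4],[8,11],[17,10],[36,11],[45,4],[49,0]]
[[1,4],[8,11],[17,10],[36,11],[45,4],[49,0]]
[[1,4],[8,11],[17,10],[36,11],[45,4],[49,0]]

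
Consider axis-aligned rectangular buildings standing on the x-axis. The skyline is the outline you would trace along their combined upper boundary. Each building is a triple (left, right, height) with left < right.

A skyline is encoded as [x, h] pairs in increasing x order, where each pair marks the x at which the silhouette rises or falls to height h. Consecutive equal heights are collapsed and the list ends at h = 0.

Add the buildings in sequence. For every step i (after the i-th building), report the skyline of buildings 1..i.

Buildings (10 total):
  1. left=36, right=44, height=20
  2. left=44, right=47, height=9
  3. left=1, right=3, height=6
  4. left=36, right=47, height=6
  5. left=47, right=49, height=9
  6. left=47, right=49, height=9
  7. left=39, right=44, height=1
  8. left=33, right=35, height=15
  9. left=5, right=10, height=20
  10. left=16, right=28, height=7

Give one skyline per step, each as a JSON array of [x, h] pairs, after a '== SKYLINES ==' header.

== SKYLINES ==
[[36,20],[44,0]]
[[36,20],[44,9],[47,0]]
[[1,6],[3,0],[36,20],[44,9],[47,0]]
[[1,6],[3,0],[36,20],[44,9],[47,0]]
[[1,6],[3,0],[36,20],[44,9],[49,0]]
[[1,6],[3,0],[36,20],[44,9],[49,0]]
[[1,6],[3,0],[36,20],[44,9],[49,0]]
[[1,6],[3,0],[33,15],[35,0],[36,20],[44,9],[49,0]]
[[1,6],[3,0],[5,20],[10,0],[33,15],[35,0],[36,20],[44,9],[49,0]]
[[1,6],[3,0],[5,20],[10,0],[16,7],[28,0],[33,15],[35,0],[36,20],[44,9],[49,0]]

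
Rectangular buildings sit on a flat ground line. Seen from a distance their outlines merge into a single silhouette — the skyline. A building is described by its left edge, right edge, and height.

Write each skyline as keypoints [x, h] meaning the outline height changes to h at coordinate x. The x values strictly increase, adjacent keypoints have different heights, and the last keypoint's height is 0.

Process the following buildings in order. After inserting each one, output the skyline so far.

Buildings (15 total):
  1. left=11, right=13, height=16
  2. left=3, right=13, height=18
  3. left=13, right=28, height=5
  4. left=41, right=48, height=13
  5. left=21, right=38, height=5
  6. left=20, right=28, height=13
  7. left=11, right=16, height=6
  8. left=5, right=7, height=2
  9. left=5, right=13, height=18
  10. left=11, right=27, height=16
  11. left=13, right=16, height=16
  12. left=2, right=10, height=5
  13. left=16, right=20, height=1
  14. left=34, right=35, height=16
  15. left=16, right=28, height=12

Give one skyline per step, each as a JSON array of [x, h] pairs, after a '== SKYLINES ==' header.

== SKYLINES ==
[[11,16],[13,0]]
[[3,18],[13,0]]
[[3,18],[13,5],[28,0]]
[[3,18],[13,5],[28,0],[41,13],[48,0]]
[[3,18],[13,5],[38,0],[41,13],[48,0]]
[[3,18],[13,5],[20,13],[28,5],[38,0],[41,13],[48,0]]
[[3,18],[13,6],[16,5],[20,13],[28,5],[38,0],[41,13],[48,0]]
[[3,18],[13,6],[16,5],[20,13],[28,5],[38,0],[41,13],[48,0]]
[[3,18],[13,6],[16,5],[20,13],[28,5],[38,0],[41,13],[48,0]]
[[3,18],[13,16],[27,13],[28,5],[38,0],[41,13],[48,0]]
[[3,18],[13,16],[27,13],[28,5],[38,0],[41,13],[48,0]]
[[2,5],[3,18],[13,16],[27,13],[28,5],[38,0],[41,13],[48,0]]
[[2,5],[3,18],[13,16],[27,13],[28,5],[38,0],[41,13],[48,0]]
[[2,5],[3,18],[13,16],[27,13],[28,5],[34,16],[35,5],[38,0],[41,13],[48,0]]
[[2,5],[3,18],[13,16],[27,13],[28,5],[34,16],[35,5],[38,0],[41,13],[48,0]]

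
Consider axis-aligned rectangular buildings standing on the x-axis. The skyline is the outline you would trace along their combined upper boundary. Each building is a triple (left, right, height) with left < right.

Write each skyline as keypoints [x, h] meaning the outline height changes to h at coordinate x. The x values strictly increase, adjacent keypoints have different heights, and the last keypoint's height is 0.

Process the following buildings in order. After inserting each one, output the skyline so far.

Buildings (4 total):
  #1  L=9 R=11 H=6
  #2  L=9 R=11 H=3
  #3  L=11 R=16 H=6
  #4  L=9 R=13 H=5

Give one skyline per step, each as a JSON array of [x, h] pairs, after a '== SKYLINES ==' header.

== SKYLINES ==
[[9,6],[11,0]]
[[9,6],[11,0]]
[[9,6],[16,0]]
[[9,6],[16,0]]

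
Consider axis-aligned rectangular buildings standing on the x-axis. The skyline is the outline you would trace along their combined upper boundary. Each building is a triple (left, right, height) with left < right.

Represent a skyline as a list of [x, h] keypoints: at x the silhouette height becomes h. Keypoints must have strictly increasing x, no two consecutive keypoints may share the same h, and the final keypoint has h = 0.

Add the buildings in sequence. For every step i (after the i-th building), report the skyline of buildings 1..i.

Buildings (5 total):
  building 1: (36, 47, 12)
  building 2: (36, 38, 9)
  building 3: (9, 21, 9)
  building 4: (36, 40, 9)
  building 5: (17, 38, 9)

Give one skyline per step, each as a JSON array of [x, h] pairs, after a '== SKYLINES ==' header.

== SKYLINES ==
[[36,12],[47,0]]
[[36,12],[47,0]]
[[9,9],[21,0],[36,12],[47,0]]
[[9,9],[21,0],[36,12],[47,0]]
[[9,9],[36,12],[47,0]]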